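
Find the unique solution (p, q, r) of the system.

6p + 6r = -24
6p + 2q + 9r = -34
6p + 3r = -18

(-2, -2, -2)

Forward elimination on [A|b]:
R2 <- R2 - (1)*R1:  [   0    2    3  -10 ]
R3 <- R3 - (1)*R1:  [  0   0  -3   6 ]
Row echelon form:
[ 6  0   6  |  -24 ]
[ 0  2   3  |  -10 ]
[ 0  0  -3  |    6 ]
Back-substitution:
r = (6) / -3 = -2
q = (-10 - (3)*(-2)) / 2 = -2
p = (-24 - (6)*(-2)) / 6 = -2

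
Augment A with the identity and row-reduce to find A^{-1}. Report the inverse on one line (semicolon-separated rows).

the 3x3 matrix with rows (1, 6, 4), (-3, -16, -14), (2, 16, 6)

inverse = [32 7 -5; -5/2 -1/2 1/2; -4 -1 1/2]

Gauss-Jordan on [A | I]:
R2 <- R2 - (-3)*R1:  [  0   2  -2  |   3   1   0 ]
R3 <- R3 - (2)*R1:  [  0   4  -2  |  -2   0   1 ]
R2 <- (1/2)*R2:  [   0    1   -1  |  3/2  1/2    0 ]
R1 <- R1 - (6)*R2:  [  1   0  10  |  -8  -3   0 ]
R3 <- R3 - (4)*R2:  [  0   0   2  |  -8  -2   1 ]
R3 <- (1/2)*R3:  [   0    0    1  |   -4   -1  1/2 ]
R1 <- R1 - (10)*R3:  [  1   0   0  |  32   7  -5 ]
R2 <- R2 - (-1)*R3:  [    0     1     0  |  -5/2  -1/2   1/2 ]
Right block of [I | A^{-1}] is the inverse:
[   32     7   -5 ]
[ -5/2  -1/2  1/2 ]
[   -4    -1  1/2 ]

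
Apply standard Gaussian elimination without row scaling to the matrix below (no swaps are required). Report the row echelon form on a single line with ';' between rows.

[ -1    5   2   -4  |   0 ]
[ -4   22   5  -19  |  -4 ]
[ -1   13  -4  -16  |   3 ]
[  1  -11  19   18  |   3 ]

REF = [-1 5 2 -4 0; 0 2 -3 -3 -4; 0 0 6 0 19; 0 0 0 5 -47]

Forward elimination:
R2 <- R2 - (4)*R1:  [  0   2  -3  -3  -4 ]
R3 <- R3 - (1)*R1:  [   0    8   -6  -12    3 ]
R4 <- R4 - (-1)*R1:  [  0  -6  21  14   3 ]
R3 <- R3 - (4)*R2:  [  0   0   6   0  19 ]
R4 <- R4 - (-3)*R2:  [  0   0  12   5  -9 ]
R4 <- R4 - (2)*R3:  [   0    0    0    5  -47 ]
Row echelon form:
[ -1  5   2  -4  |    0 ]
[  0  2  -3  -3  |   -4 ]
[  0  0   6   0  |   19 ]
[  0  0   0   5  |  -47 ]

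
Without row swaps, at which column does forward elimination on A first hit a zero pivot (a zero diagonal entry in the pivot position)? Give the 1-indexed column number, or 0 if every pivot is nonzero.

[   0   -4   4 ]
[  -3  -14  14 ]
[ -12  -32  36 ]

Naive forward elimination:
Pivot entry (1,1) is zero but row 2 has -3 in column 1 -> naive elimination stops; a row interchange (e.g. R1 <-> R2) would be required here.

first zero-pivot column = 1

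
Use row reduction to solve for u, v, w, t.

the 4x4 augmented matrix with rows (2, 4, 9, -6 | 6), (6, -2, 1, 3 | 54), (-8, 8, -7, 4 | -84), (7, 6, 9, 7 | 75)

Forward elimination on [A|b]:
R2 <- R2 - (3)*R1:  [   0  -14  -26   21   36 ]
R3 <- R3 - (-4)*R1:  [   0   24   29  -20  -60 ]
R4 <- R4 - (7/2)*R1:  [     0     -8  -45/2     28     54 ]
R3 <- R3 - (-12/7)*R2:  [      0       0  -109/7      16    12/7 ]
R4 <- R4 - (4/7)*R2:  [       0        0  -107/14       16    234/7 ]
R4 <- R4 - (107/218)*R3:  [        0         0         0   888/109  3552/109 ]
Row echelon form:
[ 2    4       9       -6  |         6 ]
[ 0  -14     -26       21  |        36 ]
[ 0    0  -109/7       16  |      12/7 ]
[ 0    0       0  888/109  |  3552/109 ]
Back-substitution:
t = (3552/109) / (888/109) = 4
w = (12/7 - (16)*(4)) / (-109/7) = 4
v = (36 - (-26)*(4) - (21)*(4)) / -14 = -4
u = (6 - (4)*(-4) - (9)*(4) - (-6)*(4)) / 2 = 5

(5, -4, 4, 4)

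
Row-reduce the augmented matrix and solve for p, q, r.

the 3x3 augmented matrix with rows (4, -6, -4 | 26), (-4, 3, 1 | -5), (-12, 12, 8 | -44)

Forward elimination on [A|b]:
R2 <- R2 - (-1)*R1:  [  0  -3  -3  21 ]
R3 <- R3 - (-3)*R1:  [  0  -6  -4  34 ]
R3 <- R3 - (2)*R2:  [  0   0   2  -8 ]
Row echelon form:
[ 4  -6  -4  |  26 ]
[ 0  -3  -3  |  21 ]
[ 0   0   2  |  -8 ]
Back-substitution:
r = (-8) / 2 = -4
q = (21 - (-3)*(-4)) / -3 = -3
p = (26 - (-6)*(-3) - (-4)*(-4)) / 4 = -2

(-2, -3, -4)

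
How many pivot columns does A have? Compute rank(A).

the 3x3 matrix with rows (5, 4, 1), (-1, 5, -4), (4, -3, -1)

Row reduction:
R2 <- R2 - (-1/5)*R1:  [     0   29/5  -19/5 ]
R3 <- R3 - (4/5)*R1:  [     0  -31/5   -9/5 ]
R3 <- R3 - (-31/29)*R2:  [       0        0  -170/29 ]
Row echelon form:
[ 5     4        1 ]
[ 0  29/5    -19/5 ]
[ 0     0  -170/29 ]
Nonzero rows / pivot columns: 3

rank(A) = 3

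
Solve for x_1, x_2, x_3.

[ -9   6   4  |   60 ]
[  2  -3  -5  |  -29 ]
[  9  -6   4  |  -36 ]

Forward elimination on [A|b]:
R2 <- R2 - (-2/9)*R1:  [     0   -5/3  -37/9  -47/3 ]
R3 <- R3 - (-1)*R1:  [  0   0   8  24 ]
Row echelon form:
[ -9     6      4  |     60 ]
[  0  -5/3  -37/9  |  -47/3 ]
[  0     0      8  |     24 ]
Back-substitution:
x_3 = (24) / 8 = 3
x_2 = (-47/3 - (-37/9)*(3)) / (-5/3) = 2
x_1 = (60 - (6)*(2) - (4)*(3)) / -9 = -4

(-4, 2, 3)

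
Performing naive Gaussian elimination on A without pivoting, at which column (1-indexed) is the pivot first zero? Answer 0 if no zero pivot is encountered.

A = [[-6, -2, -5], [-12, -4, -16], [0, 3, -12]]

first zero-pivot column = 2

Naive forward elimination:
R2 <- R2 - (2)*R1:  [  0   0  -6 ]
Matrix at this point:
[ -6  -2   -5 ]
[  0   0   -6 ]
[  0   3  -12 ]
Pivot entry (2,2) is zero but row 3 has 3 in column 2 -> naive elimination stops; a row interchange (e.g. R2 <-> R3) would be required here.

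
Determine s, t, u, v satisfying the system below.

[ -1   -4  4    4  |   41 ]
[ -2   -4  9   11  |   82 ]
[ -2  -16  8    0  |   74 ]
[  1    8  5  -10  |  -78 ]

Forward elimination on [A|b]:
R2 <- R2 - (2)*R1:  [ 0  4  1  3  0 ]
R3 <- R3 - (2)*R1:  [  0  -8   0  -8  -8 ]
R4 <- R4 - (-1)*R1:  [   0    4    9   -6  -37 ]
R3 <- R3 - (-2)*R2:  [  0   0   2  -2  -8 ]
R4 <- R4 - (1)*R2:  [   0    0    8   -9  -37 ]
R4 <- R4 - (4)*R3:  [  0   0   0  -1  -5 ]
Row echelon form:
[ -1  -4  4   4  |  41 ]
[  0   4  1   3  |   0 ]
[  0   0  2  -2  |  -8 ]
[  0   0  0  -1  |  -5 ]
Back-substitution:
v = (-5) / -1 = 5
u = (-8 - (-2)*(5)) / 2 = 1
t = (0 - (1)*(1) - (3)*(5)) / 4 = -4
s = (41 - (-4)*(-4) - (4)*(1) - (4)*(5)) / -1 = -1

(-1, -4, 1, 5)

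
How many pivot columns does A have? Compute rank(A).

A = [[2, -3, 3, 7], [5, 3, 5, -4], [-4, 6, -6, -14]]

Row reduction:
R2 <- R2 - (5/2)*R1:  [     0   21/2   -5/2  -43/2 ]
R3 <- R3 - (-2)*R1:  [ 0  0  0  0 ]
Row echelon form:
[ 2    -3     3      7 ]
[ 0  21/2  -5/2  -43/2 ]
[ 0     0     0      0 ]
Nonzero rows / pivot columns: 2

rank(A) = 2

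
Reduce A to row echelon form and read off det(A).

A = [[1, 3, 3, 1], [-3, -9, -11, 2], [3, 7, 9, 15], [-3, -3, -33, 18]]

Forward elimination:
R2 <- R2 - (-3)*R1:  [  0   0  -2   5 ]
R3 <- R3 - (3)*R1:  [  0  -2   0  12 ]
R4 <- R4 - (-3)*R1:  [   0    6  -24   21 ]
R2 <-> R3   (pivot in column 2 was zero)
[ 1   3    3   1 ]
[ 0  -2    0  12 ]
[ 0   0   -2   5 ]
[ 0   6  -24  21 ]
R4 <- R4 - (-3)*R2:  [   0    0  -24   57 ]
R4 <- R4 - (12)*R3:  [  0   0   0  -3 ]
Upper-triangular form:
[ 1   3   3   1 ]
[ 0  -2   0  12 ]
[ 0   0  -2   5 ]
[ 0   0   0  -3 ]
det(A) = (-1)^1 * (1) * (-2) * (-2) * (-3) = 12  (1 row swap -> sign -1)

det(A) = 12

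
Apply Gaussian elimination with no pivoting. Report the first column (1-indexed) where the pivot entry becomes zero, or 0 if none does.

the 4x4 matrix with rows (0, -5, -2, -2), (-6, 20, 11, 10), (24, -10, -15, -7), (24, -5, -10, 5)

Naive forward elimination:
Pivot entry (1,1) is zero but row 2 has -6 in column 1 -> naive elimination stops; a row interchange (e.g. R1 <-> R2) would be required here.

first zero-pivot column = 1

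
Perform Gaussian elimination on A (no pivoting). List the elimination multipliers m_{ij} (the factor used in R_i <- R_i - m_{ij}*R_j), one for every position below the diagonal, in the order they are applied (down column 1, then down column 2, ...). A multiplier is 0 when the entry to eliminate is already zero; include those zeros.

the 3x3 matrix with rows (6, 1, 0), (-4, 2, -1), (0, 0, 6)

multipliers: -2/3, 0, 0

Forward elimination:
R2 <- R2 - (-2/3)*R1:  [   0  8/3   -1 ]
R3: entry in column 1 is already 0 -> m_{31} = 0 (no row operation needed)
R3: entry in column 2 is already 0 -> m_{32} = 0 (no row operation needed)
Multipliers (in order of application): m_{21} = -2/3, m_{31} = 0, m_{32} = 0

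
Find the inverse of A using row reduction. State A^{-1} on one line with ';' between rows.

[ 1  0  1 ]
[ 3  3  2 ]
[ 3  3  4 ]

inverse = [1 1/2 -1/2; -1 1/6 1/6; 0 -1/2 1/2]

Gauss-Jordan on [A | I]:
R2 <- R2 - (3)*R1:  [  0   3  -1  |  -3   1   0 ]
R3 <- R3 - (3)*R1:  [  0   3   1  |  -3   0   1 ]
R2 <- (1/3)*R2:  [    0     1  -1/3  |    -1   1/3     0 ]
R3 <- R3 - (3)*R2:  [  0   0   2  |   0  -1   1 ]
R3 <- (1/2)*R3:  [    0     0     1  |     0  -1/2   1/2 ]
R1 <- R1 - (1)*R3:  [    1     0     0  |     1   1/2  -1/2 ]
R2 <- R2 - (-1/3)*R3:  [   0    1    0  |   -1  1/6  1/6 ]
Right block of [I | A^{-1}] is the inverse:
[  1   1/2  -1/2 ]
[ -1   1/6   1/6 ]
[  0  -1/2   1/2 ]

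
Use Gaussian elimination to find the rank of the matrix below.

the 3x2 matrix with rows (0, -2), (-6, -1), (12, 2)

rank(A) = 2

Row reduction:
R1 <-> R2   (pivot in column 1 was zero)
[ -6  -1 ]
[  0  -2 ]
[ 12   2 ]
R3 <- R3 - (-2)*R1:  [ 0  0 ]
Row echelon form:
[ -6  -1 ]
[  0  -2 ]
[  0   0 ]
Nonzero rows / pivot columns: 2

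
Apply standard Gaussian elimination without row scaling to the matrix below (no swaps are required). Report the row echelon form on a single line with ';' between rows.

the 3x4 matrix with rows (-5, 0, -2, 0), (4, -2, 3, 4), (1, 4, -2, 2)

REF = [-5 0 -2 0; 0 -2 7/5 4; 0 0 2/5 10]

Forward elimination:
R2 <- R2 - (-4/5)*R1:  [   0   -2  7/5    4 ]
R3 <- R3 - (-1/5)*R1:  [     0      4  -12/5      2 ]
R3 <- R3 - (-2)*R2:  [   0    0  2/5   10 ]
Row echelon form:
[ -5   0   -2   0 ]
[  0  -2  7/5   4 ]
[  0   0  2/5  10 ]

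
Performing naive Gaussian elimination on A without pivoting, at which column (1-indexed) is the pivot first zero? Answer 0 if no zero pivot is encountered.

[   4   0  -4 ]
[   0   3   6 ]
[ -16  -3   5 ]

first zero-pivot column = 0

Naive forward elimination:
R3 <- R3 - (-4)*R1:  [   0   -3  -11 ]
R3 <- R3 - (-1)*R2:  [  0   0  -5 ]
All pivots nonzero; naive elimination completes without hitting a zero pivot.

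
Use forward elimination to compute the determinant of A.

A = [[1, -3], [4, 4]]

Forward elimination:
R2 <- R2 - (4)*R1:  [  0  16 ]
Upper-triangular form:
[ 1  -3 ]
[ 0  16 ]
det(A) = (-1)^0 * (1) * (16) = 16  (0 row swaps -> sign +1)

det(A) = 16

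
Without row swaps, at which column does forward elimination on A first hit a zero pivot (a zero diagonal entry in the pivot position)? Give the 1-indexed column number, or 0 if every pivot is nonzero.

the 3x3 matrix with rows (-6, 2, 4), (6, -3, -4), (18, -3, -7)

first zero-pivot column = 0

Naive forward elimination:
R2 <- R2 - (-1)*R1:  [  0  -1   0 ]
R3 <- R3 - (-3)*R1:  [ 0  3  5 ]
R3 <- R3 - (-3)*R2:  [ 0  0  5 ]
All pivots nonzero; naive elimination completes without hitting a zero pivot.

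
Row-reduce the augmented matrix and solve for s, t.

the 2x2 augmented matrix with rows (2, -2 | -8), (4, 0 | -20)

(-5, -1)

Forward elimination on [A|b]:
R2 <- R2 - (2)*R1:  [  0   4  -4 ]
Row echelon form:
[ 2  -2  |  -8 ]
[ 0   4  |  -4 ]
Back-substitution:
t = (-4) / 4 = -1
s = (-8 - (-2)*(-1)) / 2 = -5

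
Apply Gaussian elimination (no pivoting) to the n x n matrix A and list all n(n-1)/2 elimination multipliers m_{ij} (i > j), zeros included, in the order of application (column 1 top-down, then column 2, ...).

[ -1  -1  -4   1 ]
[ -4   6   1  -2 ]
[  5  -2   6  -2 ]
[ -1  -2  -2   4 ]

multipliers: 4, -5, 1, -7/10, -1/10, -37/21

Forward elimination:
R2 <- R2 - (4)*R1:  [  0  10  17  -6 ]
R3 <- R3 - (-5)*R1:  [   0   -7  -14    3 ]
R4 <- R4 - (1)*R1:  [  0  -1   2   3 ]
R3 <- R3 - (-7/10)*R2:  [      0       0  -21/10    -6/5 ]
R4 <- R4 - (-1/10)*R2:  [     0      0  37/10   12/5 ]
R4 <- R4 - (-37/21)*R3:  [   0    0    0  2/7 ]
Multipliers (in order of application): m_{21} = 4, m_{31} = -5, m_{41} = 1, m_{32} = -7/10, m_{42} = -1/10, m_{43} = -37/21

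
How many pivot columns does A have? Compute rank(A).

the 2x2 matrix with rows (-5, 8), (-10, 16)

Row reduction:
R2 <- R2 - (2)*R1:  [ 0  0 ]
Row echelon form:
[ -5  8 ]
[  0  0 ]
Nonzero rows / pivot columns: 1

rank(A) = 1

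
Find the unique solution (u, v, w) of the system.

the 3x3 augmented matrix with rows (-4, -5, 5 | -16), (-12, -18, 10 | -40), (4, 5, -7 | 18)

(4, -1, -1)

Forward elimination on [A|b]:
R2 <- R2 - (3)*R1:  [  0  -3  -5   8 ]
R3 <- R3 - (-1)*R1:  [  0   0  -2   2 ]
Row echelon form:
[ -4  -5   5  |  -16 ]
[  0  -3  -5  |    8 ]
[  0   0  -2  |    2 ]
Back-substitution:
w = (2) / -2 = -1
v = (8 - (-5)*(-1)) / -3 = -1
u = (-16 - (-5)*(-1) - (5)*(-1)) / -4 = 4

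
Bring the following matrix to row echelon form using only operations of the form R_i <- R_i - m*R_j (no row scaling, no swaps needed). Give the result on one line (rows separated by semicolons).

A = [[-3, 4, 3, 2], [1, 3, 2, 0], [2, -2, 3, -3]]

REF = [-3 4 3 2; 0 13/3 3 2/3; 0 0 59/13 -23/13]

Forward elimination:
R2 <- R2 - (-1/3)*R1:  [    0  13/3     3   2/3 ]
R3 <- R3 - (-2/3)*R1:  [    0   2/3     5  -5/3 ]
R3 <- R3 - (2/13)*R2:  [      0       0   59/13  -23/13 ]
Row echelon form:
[ -3     4      3       2 ]
[  0  13/3      3     2/3 ]
[  0     0  59/13  -23/13 ]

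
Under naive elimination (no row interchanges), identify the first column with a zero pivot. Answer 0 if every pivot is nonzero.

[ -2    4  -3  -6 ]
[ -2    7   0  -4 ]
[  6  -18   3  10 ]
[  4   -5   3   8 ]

first zero-pivot column = 3

Naive forward elimination:
R2 <- R2 - (1)*R1:  [ 0  3  3  2 ]
R3 <- R3 - (-3)*R1:  [  0  -6  -6  -8 ]
R4 <- R4 - (-2)*R1:  [  0   3  -3  -4 ]
R3 <- R3 - (-2)*R2:  [  0   0   0  -4 ]
R4 <- R4 - (1)*R2:  [  0   0  -6  -6 ]
Matrix at this point:
[ -2  4  -3  -6 ]
[  0  3   3   2 ]
[  0  0   0  -4 ]
[  0  0  -6  -6 ]
Pivot entry (3,3) is zero but row 4 has -6 in column 3 -> naive elimination stops; a row interchange (e.g. R3 <-> R4) would be required here.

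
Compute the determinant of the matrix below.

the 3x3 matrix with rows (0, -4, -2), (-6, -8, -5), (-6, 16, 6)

det(A) = 24

Forward elimination:
R1 <-> R2   (pivot in column 1 was zero)
[ -6  -8  -5 ]
[  0  -4  -2 ]
[ -6  16   6 ]
R3 <- R3 - (1)*R1:  [  0  24  11 ]
R3 <- R3 - (-6)*R2:  [  0   0  -1 ]
Upper-triangular form:
[ -6  -8  -5 ]
[  0  -4  -2 ]
[  0   0  -1 ]
det(A) = (-1)^1 * (-6) * (-4) * (-1) = 24  (1 row swap -> sign -1)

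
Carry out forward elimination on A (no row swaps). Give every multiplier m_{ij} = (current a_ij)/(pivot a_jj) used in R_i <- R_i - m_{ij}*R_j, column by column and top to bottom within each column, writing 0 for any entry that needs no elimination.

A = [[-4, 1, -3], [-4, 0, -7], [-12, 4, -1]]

Forward elimination:
R2 <- R2 - (1)*R1:  [  0  -1  -4 ]
R3 <- R3 - (3)*R1:  [ 0  1  8 ]
R3 <- R3 - (-1)*R2:  [ 0  0  4 ]
Multipliers (in order of application): m_{21} = 1, m_{31} = 3, m_{32} = -1

multipliers: 1, 3, -1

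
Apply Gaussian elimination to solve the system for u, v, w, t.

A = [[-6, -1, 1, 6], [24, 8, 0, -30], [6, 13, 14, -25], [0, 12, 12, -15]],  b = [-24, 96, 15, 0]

(3, 3, -3, 0)

Forward elimination on [A|b]:
R2 <- R2 - (-4)*R1:  [  0   4   4  -6   0 ]
R3 <- R3 - (-1)*R1:  [   0   12   15  -19   -9 ]
R3 <- R3 - (3)*R2:  [  0   0   3  -1  -9 ]
R4 <- R4 - (3)*R2:  [ 0  0  0  3  0 ]
Row echelon form:
[ -6  -1  1   6  |  -24 ]
[  0   4  4  -6  |    0 ]
[  0   0  3  -1  |   -9 ]
[  0   0  0   3  |    0 ]
Back-substitution:
t = (0) / 3 = 0
w = (-9 - (-1)*(0)) / 3 = -3
v = (0 - (4)*(-3) - (-6)*(0)) / 4 = 3
u = (-24 - (-1)*(3) - (1)*(-3) - (6)*(0)) / -6 = 3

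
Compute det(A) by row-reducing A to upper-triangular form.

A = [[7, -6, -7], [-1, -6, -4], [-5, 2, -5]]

Forward elimination:
R2 <- R2 - (-1/7)*R1:  [     0  -48/7     -5 ]
R3 <- R3 - (-5/7)*R1:  [     0  -16/7    -10 ]
R3 <- R3 - (1/3)*R2:  [     0      0  -25/3 ]
Upper-triangular form:
[ 7     -6     -7 ]
[ 0  -48/7     -5 ]
[ 0      0  -25/3 ]
det(A) = (-1)^0 * (7) * (-48/7) * (-25/3) = 400  (0 row swaps -> sign +1)

det(A) = 400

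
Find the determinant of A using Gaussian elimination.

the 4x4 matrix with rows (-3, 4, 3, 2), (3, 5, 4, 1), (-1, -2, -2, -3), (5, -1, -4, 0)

det(A) = 251

Forward elimination:
R2 <- R2 - (-1)*R1:  [ 0  9  7  3 ]
R3 <- R3 - (1/3)*R1:  [     0  -10/3     -3  -11/3 ]
R4 <- R4 - (-5/3)*R1:  [    0  17/3     1  10/3 ]
R3 <- R3 - (-10/27)*R2:  [      0       0  -11/27   -23/9 ]
R4 <- R4 - (17/27)*R2:  [      0       0  -92/27    13/9 ]
R4 <- R4 - (92/11)*R3:  [      0       0       0  251/11 ]
Upper-triangular form:
[ -3  4       3       2 ]
[  0  9       7       3 ]
[  0  0  -11/27   -23/9 ]
[  0  0       0  251/11 ]
det(A) = (-1)^0 * (-3) * (9) * (-11/27) * (251/11) = 251  (0 row swaps -> sign +1)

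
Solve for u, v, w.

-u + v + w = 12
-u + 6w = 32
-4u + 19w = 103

Forward elimination on [A|b]:
R2 <- R2 - (1)*R1:  [  0  -1   5  20 ]
R3 <- R3 - (4)*R1:  [  0  -4  15  55 ]
R3 <- R3 - (4)*R2:  [   0    0   -5  -25 ]
Row echelon form:
[ -1   1   1  |   12 ]
[  0  -1   5  |   20 ]
[  0   0  -5  |  -25 ]
Back-substitution:
w = (-25) / -5 = 5
v = (20 - (5)*(5)) / -1 = 5
u = (12 - (1)*(5) - (1)*(5)) / -1 = -2

(-2, 5, 5)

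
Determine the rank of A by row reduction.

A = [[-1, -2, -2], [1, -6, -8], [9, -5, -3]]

Row reduction:
R2 <- R2 - (-1)*R1:  [   0   -8  -10 ]
R3 <- R3 - (-9)*R1:  [   0  -23  -21 ]
R3 <- R3 - (23/8)*R2:  [    0     0  31/4 ]
Row echelon form:
[ -1  -2    -2 ]
[  0  -8   -10 ]
[  0   0  31/4 ]
Nonzero rows / pivot columns: 3

rank(A) = 3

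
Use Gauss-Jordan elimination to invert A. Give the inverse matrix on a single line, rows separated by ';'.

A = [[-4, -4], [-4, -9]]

Gauss-Jordan on [A | I]:
R1 <- (1/-4)*R1:  [    1     1  |  -1/4     0 ]
R2 <- R2 - (-4)*R1:  [  0  -5  |  -1   1 ]
R2 <- (1/-5)*R2:  [    0     1  |   1/5  -1/5 ]
R1 <- R1 - (1)*R2:  [     1      0  |  -9/20    1/5 ]
Right block of [I | A^{-1}] is the inverse:
[ -9/20   1/5 ]
[   1/5  -1/5 ]

inverse = [-9/20 1/5; 1/5 -1/5]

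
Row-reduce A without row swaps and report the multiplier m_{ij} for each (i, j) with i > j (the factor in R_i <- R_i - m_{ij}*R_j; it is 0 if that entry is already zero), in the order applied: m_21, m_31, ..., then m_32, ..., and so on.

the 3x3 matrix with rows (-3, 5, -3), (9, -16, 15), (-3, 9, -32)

multipliers: -3, 1, -4

Forward elimination:
R2 <- R2 - (-3)*R1:  [  0  -1   6 ]
R3 <- R3 - (1)*R1:  [   0    4  -29 ]
R3 <- R3 - (-4)*R2:  [  0   0  -5 ]
Multipliers (in order of application): m_{21} = -3, m_{31} = 1, m_{32} = -4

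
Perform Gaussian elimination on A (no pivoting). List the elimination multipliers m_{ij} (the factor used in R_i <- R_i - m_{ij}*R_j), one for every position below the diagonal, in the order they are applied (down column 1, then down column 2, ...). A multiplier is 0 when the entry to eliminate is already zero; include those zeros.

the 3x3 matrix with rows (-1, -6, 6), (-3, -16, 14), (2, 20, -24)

multipliers: 3, -2, 4

Forward elimination:
R2 <- R2 - (3)*R1:  [  0   2  -4 ]
R3 <- R3 - (-2)*R1:  [   0    8  -12 ]
R3 <- R3 - (4)*R2:  [ 0  0  4 ]
Multipliers (in order of application): m_{21} = 3, m_{31} = -2, m_{32} = 4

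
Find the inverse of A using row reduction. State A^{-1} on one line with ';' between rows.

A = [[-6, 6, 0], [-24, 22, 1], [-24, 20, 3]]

inverse = [23/6 -3/2 1/2; 4 -3/2 1/2; 4 -2 1]

Gauss-Jordan on [A | I]:
R1 <- (1/-6)*R1:  [    1    -1     0  |  -1/6     0     0 ]
R2 <- R2 - (-24)*R1:  [  0  -2   1  |  -4   1   0 ]
R3 <- R3 - (-24)*R1:  [  0  -4   3  |  -4   0   1 ]
R2 <- (1/-2)*R2:  [    0     1  -1/2  |     2  -1/2     0 ]
R1 <- R1 - (-1)*R2:  [    1     0  -1/2  |  11/6  -1/2     0 ]
R3 <- R3 - (-4)*R2:  [  0   0   1  |   4  -2   1 ]
R1 <- R1 - (-1/2)*R3:  [    1     0     0  |  23/6  -3/2   1/2 ]
R2 <- R2 - (-1/2)*R3:  [    0     1     0  |     4  -3/2   1/2 ]
Right block of [I | A^{-1}] is the inverse:
[ 23/6  -3/2  1/2 ]
[    4  -3/2  1/2 ]
[    4    -2    1 ]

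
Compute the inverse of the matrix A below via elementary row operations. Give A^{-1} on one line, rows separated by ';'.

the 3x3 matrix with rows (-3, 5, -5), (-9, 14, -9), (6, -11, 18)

inverse = [51/2 -35/6 25/6; 18 -4 3; 5/2 -1/2 1/2]

Gauss-Jordan on [A | I]:
R1 <- (1/-3)*R1:  [    1  -5/3   5/3  |  -1/3     0     0 ]
R2 <- R2 - (-9)*R1:  [  0  -1   6  |  -3   1   0 ]
R3 <- R3 - (6)*R1:  [  0  -1   8  |   2   0   1 ]
R2 <- (1/-1)*R2:  [  0   1  -6  |   3  -1   0 ]
R1 <- R1 - (-5/3)*R2:  [     1      0  -25/3  |   14/3   -5/3      0 ]
R3 <- R3 - (-1)*R2:  [  0   0   2  |   5  -1   1 ]
R3 <- (1/2)*R3:  [    0     0     1  |   5/2  -1/2   1/2 ]
R1 <- R1 - (-25/3)*R3:  [     1      0      0  |   51/2  -35/6   25/6 ]
R2 <- R2 - (-6)*R3:  [  0   1   0  |  18  -4   3 ]
Right block of [I | A^{-1}] is the inverse:
[ 51/2  -35/6  25/6 ]
[   18     -4     3 ]
[  5/2   -1/2   1/2 ]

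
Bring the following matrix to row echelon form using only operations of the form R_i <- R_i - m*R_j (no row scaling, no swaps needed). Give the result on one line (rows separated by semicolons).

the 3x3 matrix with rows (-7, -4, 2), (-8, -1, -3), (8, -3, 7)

Forward elimination:
R2 <- R2 - (8/7)*R1:  [     0   25/7  -37/7 ]
R3 <- R3 - (-8/7)*R1:  [     0  -53/7   65/7 ]
R3 <- R3 - (-53/25)*R2:  [      0       0  -48/25 ]
Row echelon form:
[ -7    -4       2 ]
[  0  25/7   -37/7 ]
[  0     0  -48/25 ]

REF = [-7 -4 2; 0 25/7 -37/7; 0 0 -48/25]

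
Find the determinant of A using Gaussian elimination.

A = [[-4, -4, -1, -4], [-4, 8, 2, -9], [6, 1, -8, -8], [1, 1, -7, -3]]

det(A) = 4013

Forward elimination:
R2 <- R2 - (1)*R1:  [  0  12   3  -5 ]
R3 <- R3 - (-3/2)*R1:  [     0     -5  -19/2    -14 ]
R4 <- R4 - (-1/4)*R1:  [     0      0  -29/4     -4 ]
R3 <- R3 - (-5/12)*R2:  [       0        0    -33/4  -193/12 ]
R4 <- R4 - (29/33)*R3:  [        0         0         0  4013/396 ]
Upper-triangular form:
[ -4  -4     -1        -4 ]
[  0  12      3        -5 ]
[  0   0  -33/4   -193/12 ]
[  0   0      0  4013/396 ]
det(A) = (-1)^0 * (-4) * (12) * (-33/4) * (4013/396) = 4013  (0 row swaps -> sign +1)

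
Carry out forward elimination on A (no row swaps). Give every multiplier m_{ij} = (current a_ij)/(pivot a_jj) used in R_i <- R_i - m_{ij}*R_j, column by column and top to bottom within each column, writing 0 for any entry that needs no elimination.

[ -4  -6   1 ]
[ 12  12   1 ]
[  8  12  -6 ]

multipliers: -3, -2, 0

Forward elimination:
R2 <- R2 - (-3)*R1:  [  0  -6   4 ]
R3 <- R3 - (-2)*R1:  [  0   0  -4 ]
R3: entry in column 2 is already 0 -> m_{32} = 0 (no row operation needed)
Multipliers (in order of application): m_{21} = -3, m_{31} = -2, m_{32} = 0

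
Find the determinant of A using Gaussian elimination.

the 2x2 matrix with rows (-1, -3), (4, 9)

Forward elimination:
R2 <- R2 - (-4)*R1:  [  0  -3 ]
Upper-triangular form:
[ -1  -3 ]
[  0  -3 ]
det(A) = (-1)^0 * (-1) * (-3) = 3  (0 row swaps -> sign +1)

det(A) = 3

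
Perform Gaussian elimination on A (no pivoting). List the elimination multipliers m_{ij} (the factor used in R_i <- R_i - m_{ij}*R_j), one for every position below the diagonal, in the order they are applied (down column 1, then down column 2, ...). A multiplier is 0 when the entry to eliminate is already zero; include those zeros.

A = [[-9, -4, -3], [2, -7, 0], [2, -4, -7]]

Forward elimination:
R2 <- R2 - (-2/9)*R1:  [     0  -71/9   -2/3 ]
R3 <- R3 - (-2/9)*R1:  [     0  -44/9  -23/3 ]
R3 <- R3 - (44/71)*R2:  [       0        0  -515/71 ]
Multipliers (in order of application): m_{21} = -2/9, m_{31} = -2/9, m_{32} = 44/71

multipliers: -2/9, -2/9, 44/71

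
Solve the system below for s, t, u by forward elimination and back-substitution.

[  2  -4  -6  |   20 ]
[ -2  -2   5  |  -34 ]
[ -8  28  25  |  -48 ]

(4, 3, -4)

Forward elimination on [A|b]:
R2 <- R2 - (-1)*R1:  [   0   -6   -1  -14 ]
R3 <- R3 - (-4)*R1:  [  0  12   1  32 ]
R3 <- R3 - (-2)*R2:  [  0   0  -1   4 ]
Row echelon form:
[ 2  -4  -6  |   20 ]
[ 0  -6  -1  |  -14 ]
[ 0   0  -1  |    4 ]
Back-substitution:
u = (4) / -1 = -4
t = (-14 - (-1)*(-4)) / -6 = 3
s = (20 - (-4)*(3) - (-6)*(-4)) / 2 = 4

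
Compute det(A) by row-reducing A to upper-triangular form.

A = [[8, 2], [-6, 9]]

Forward elimination:
R2 <- R2 - (-3/4)*R1:  [    0  21/2 ]
Upper-triangular form:
[ 8     2 ]
[ 0  21/2 ]
det(A) = (-1)^0 * (8) * (21/2) = 84  (0 row swaps -> sign +1)

det(A) = 84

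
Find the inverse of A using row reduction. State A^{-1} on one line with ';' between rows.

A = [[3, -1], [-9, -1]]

inverse = [1/12 -1/12; -3/4 -1/4]

Gauss-Jordan on [A | I]:
R1 <- (1/3)*R1:  [    1  -1/3  |   1/3     0 ]
R2 <- R2 - (-9)*R1:  [  0  -4  |   3   1 ]
R2 <- (1/-4)*R2:  [    0     1  |  -3/4  -1/4 ]
R1 <- R1 - (-1/3)*R2:  [     1      0  |   1/12  -1/12 ]
Right block of [I | A^{-1}] is the inverse:
[ 1/12  -1/12 ]
[ -3/4   -1/4 ]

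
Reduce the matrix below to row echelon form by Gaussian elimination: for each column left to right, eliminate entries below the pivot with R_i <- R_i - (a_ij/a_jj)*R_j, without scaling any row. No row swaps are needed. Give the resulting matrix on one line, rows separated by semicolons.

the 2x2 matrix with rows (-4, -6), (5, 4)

Forward elimination:
R2 <- R2 - (-5/4)*R1:  [    0  -7/2 ]
Row echelon form:
[ -4    -6 ]
[  0  -7/2 ]

REF = [-4 -6; 0 -7/2]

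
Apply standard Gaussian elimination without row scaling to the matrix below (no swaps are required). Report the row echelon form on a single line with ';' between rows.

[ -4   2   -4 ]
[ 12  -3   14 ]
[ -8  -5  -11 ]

REF = [-4 2 -4; 0 3 2; 0 0 3]

Forward elimination:
R2 <- R2 - (-3)*R1:  [ 0  3  2 ]
R3 <- R3 - (2)*R1:  [  0  -9  -3 ]
R3 <- R3 - (-3)*R2:  [ 0  0  3 ]
Row echelon form:
[ -4  2  -4 ]
[  0  3   2 ]
[  0  0   3 ]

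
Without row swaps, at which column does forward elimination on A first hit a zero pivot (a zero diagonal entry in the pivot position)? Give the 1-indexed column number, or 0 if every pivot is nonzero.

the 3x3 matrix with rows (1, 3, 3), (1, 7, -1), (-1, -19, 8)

first zero-pivot column = 0

Naive forward elimination:
R2 <- R2 - (1)*R1:  [  0   4  -4 ]
R3 <- R3 - (-1)*R1:  [   0  -16   11 ]
R3 <- R3 - (-4)*R2:  [  0   0  -5 ]
All pivots nonzero; naive elimination completes without hitting a zero pivot.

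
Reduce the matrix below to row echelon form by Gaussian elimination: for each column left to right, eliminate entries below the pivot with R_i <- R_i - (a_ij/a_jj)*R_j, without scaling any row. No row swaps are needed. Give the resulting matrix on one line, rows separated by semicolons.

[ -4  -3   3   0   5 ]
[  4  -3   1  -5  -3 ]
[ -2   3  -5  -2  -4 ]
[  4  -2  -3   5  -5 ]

REF = [-4 -3 3 0 5; 0 -6 4 -5 2; 0 0 -7/2 -23/4 -5; 0 0 0 205/14 65/21]

Forward elimination:
R2 <- R2 - (-1)*R1:  [  0  -6   4  -5   2 ]
R3 <- R3 - (1/2)*R1:  [     0    9/2  -13/2     -2  -13/2 ]
R4 <- R4 - (-1)*R1:  [  0  -5   0   5   0 ]
R3 <- R3 - (-3/4)*R2:  [     0      0   -7/2  -23/4     -5 ]
R4 <- R4 - (5/6)*R2:  [     0      0  -10/3   55/6   -5/3 ]
R4 <- R4 - (20/21)*R3:  [      0       0       0  205/14   65/21 ]
Row echelon form:
[ -4  -3     3       0      5 ]
[  0  -6     4      -5      2 ]
[  0   0  -7/2   -23/4     -5 ]
[  0   0     0  205/14  65/21 ]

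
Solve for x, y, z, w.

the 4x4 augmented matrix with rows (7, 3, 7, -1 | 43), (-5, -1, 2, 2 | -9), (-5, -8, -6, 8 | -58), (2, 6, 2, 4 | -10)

Forward elimination on [A|b]:
R2 <- R2 - (-5/7)*R1:  [     0    8/7      7    9/7  152/7 ]
R3 <- R3 - (-5/7)*R1:  [      0   -41/7      -1    51/7  -191/7 ]
R4 <- R4 - (2/7)*R1:  [      0    36/7       0    30/7  -156/7 ]
R3 <- R3 - (-41/8)*R2:  [     0      0  279/8  111/8     84 ]
R4 <- R4 - (9/2)*R2:  [     0      0  -63/2   -3/2   -120 ]
R4 <- R4 - (-28/31)*R3:  [        0         0         0    342/31  -1368/31 ]
Row echelon form:
[ 7    3      7      -1  |        43 ]
[ 0  8/7      7     9/7  |     152/7 ]
[ 0    0  279/8   111/8  |        84 ]
[ 0    0      0  342/31  |  -1368/31 ]
Back-substitution:
w = (-1368/31) / (342/31) = -4
z = (84 - (111/8)*(-4)) / (279/8) = 4
y = (152/7 - (7)*(4) - (9/7)*(-4)) / (8/7) = -1
x = (43 - (3)*(-1) - (7)*(4) - (-1)*(-4)) / 7 = 2

(2, -1, 4, -4)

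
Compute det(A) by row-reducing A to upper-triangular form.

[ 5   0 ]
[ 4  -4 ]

det(A) = -20

Forward elimination:
R2 <- R2 - (4/5)*R1:  [  0  -4 ]
Upper-triangular form:
[ 5   0 ]
[ 0  -4 ]
det(A) = (-1)^0 * (5) * (-4) = -20  (0 row swaps -> sign +1)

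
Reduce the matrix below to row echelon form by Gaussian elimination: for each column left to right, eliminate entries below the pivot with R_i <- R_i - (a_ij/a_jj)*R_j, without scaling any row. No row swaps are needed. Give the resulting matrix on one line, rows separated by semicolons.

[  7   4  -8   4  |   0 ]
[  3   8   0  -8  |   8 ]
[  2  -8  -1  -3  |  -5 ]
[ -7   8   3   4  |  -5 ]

Forward elimination:
R2 <- R2 - (3/7)*R1:  [     0   44/7   24/7  -68/7      8 ]
R3 <- R3 - (2/7)*R1:  [     0  -64/7    9/7  -29/7     -5 ]
R4 <- R4 - (-1)*R1:  [  0  12  -5   8  -5 ]
R3 <- R3 - (-16/11)*R2:  [       0        0    69/11  -201/11    73/11 ]
R4 <- R4 - (21/11)*R2:  [       0        0  -127/11   292/11  -223/11 ]
R4 <- R4 - (-127/69)*R3:  [       0        0        0  -163/23  -556/69 ]
Row echelon form:
[ 7     4     -8        4  |        0 ]
[ 0  44/7   24/7    -68/7  |        8 ]
[ 0     0  69/11  -201/11  |    73/11 ]
[ 0     0      0  -163/23  |  -556/69 ]

REF = [7 4 -8 4 0; 0 44/7 24/7 -68/7 8; 0 0 69/11 -201/11 73/11; 0 0 0 -163/23 -556/69]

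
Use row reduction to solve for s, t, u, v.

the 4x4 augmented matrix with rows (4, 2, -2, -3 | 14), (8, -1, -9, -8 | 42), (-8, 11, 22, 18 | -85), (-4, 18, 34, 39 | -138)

Forward elimination on [A|b]:
R2 <- R2 - (2)*R1:  [  0  -5  -5  -2  14 ]
R3 <- R3 - (-2)*R1:  [   0   15   18   12  -57 ]
R4 <- R4 - (-1)*R1:  [    0    20    32    36  -124 ]
R3 <- R3 - (-3)*R2:  [   0    0    3    6  -15 ]
R4 <- R4 - (-4)*R2:  [   0    0   12   28  -68 ]
R4 <- R4 - (4)*R3:  [  0   0   0   4  -8 ]
Row echelon form:
[ 4   2  -2  -3  |   14 ]
[ 0  -5  -5  -2  |   14 ]
[ 0   0   3   6  |  -15 ]
[ 0   0   0   4  |   -8 ]
Back-substitution:
v = (-8) / 4 = -2
u = (-15 - (6)*(-2)) / 3 = -1
t = (14 - (-5)*(-1) - (-2)*(-2)) / -5 = -1
s = (14 - (2)*(-1) - (-2)*(-1) - (-3)*(-2)) / 4 = 2

(2, -1, -1, -2)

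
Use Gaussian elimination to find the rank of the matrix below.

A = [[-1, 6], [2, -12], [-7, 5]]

Row reduction:
R2 <- R2 - (-2)*R1:  [ 0  0 ]
R3 <- R3 - (7)*R1:  [   0  -37 ]
R2 <-> R3   (pivot in column 2 was zero)
[ -1    6 ]
[  0  -37 ]
[  0    0 ]
Row echelon form:
[ -1    6 ]
[  0  -37 ]
[  0    0 ]
Nonzero rows / pivot columns: 2

rank(A) = 2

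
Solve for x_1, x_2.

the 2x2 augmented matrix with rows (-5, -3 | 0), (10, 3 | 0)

(0, 0)

Forward elimination on [A|b]:
R2 <- R2 - (-2)*R1:  [  0  -3   0 ]
Row echelon form:
[ -5  -3  |  0 ]
[  0  -3  |  0 ]
Back-substitution:
x_2 = (0) / -3 = 0
x_1 = (0 - (-3)*(0)) / -5 = 0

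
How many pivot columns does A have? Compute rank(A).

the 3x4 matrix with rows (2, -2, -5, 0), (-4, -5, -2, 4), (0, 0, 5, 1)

rank(A) = 3

Row reduction:
R2 <- R2 - (-2)*R1:  [   0   -9  -12    4 ]
Row echelon form:
[ 2  -2   -5  0 ]
[ 0  -9  -12  4 ]
[ 0   0    5  1 ]
Nonzero rows / pivot columns: 3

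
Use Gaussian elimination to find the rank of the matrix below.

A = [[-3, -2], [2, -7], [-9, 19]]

Row reduction:
R2 <- R2 - (-2/3)*R1:  [     0  -25/3 ]
R3 <- R3 - (3)*R1:  [  0  25 ]
R3 <- R3 - (-3)*R2:  [ 0  0 ]
Row echelon form:
[ -3     -2 ]
[  0  -25/3 ]
[  0      0 ]
Nonzero rows / pivot columns: 2

rank(A) = 2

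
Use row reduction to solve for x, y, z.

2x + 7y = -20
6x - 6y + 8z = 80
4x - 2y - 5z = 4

(4, -4, 4)

Forward elimination on [A|b]:
R2 <- R2 - (3)*R1:  [   0  -27    8  140 ]
R3 <- R3 - (2)*R1:  [   0  -16   -5   44 ]
R3 <- R3 - (16/27)*R2:  [        0         0   -263/27  -1052/27 ]
Row echelon form:
[ 2    7        0  |       -20 ]
[ 0  -27        8  |       140 ]
[ 0    0  -263/27  |  -1052/27 ]
Back-substitution:
z = (-1052/27) / (-263/27) = 4
y = (140 - (8)*(4)) / -27 = -4
x = (-20 - (7)*(-4)) / 2 = 4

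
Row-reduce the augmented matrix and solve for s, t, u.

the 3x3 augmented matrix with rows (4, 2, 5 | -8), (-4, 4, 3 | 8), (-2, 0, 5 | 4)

Forward elimination on [A|b]:
R2 <- R2 - (-1)*R1:  [ 0  6  8  0 ]
R3 <- R3 - (-1/2)*R1:  [    0     1  15/2     0 ]
R3 <- R3 - (1/6)*R2:  [    0     0  37/6     0 ]
Row echelon form:
[ 4  2     5  |  -8 ]
[ 0  6     8  |   0 ]
[ 0  0  37/6  |   0 ]
Back-substitution:
u = (0) / (37/6) = 0
t = (0 - (8)*(0)) / 6 = 0
s = (-8 - (2)*(0) - (5)*(0)) / 4 = -2

(-2, 0, 0)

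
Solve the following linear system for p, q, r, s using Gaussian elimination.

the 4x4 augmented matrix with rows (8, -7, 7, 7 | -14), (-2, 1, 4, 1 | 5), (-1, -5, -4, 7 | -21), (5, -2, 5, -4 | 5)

Forward elimination on [A|b]:
R2 <- R2 - (-1/4)*R1:  [    0  -3/4  23/4  11/4   3/2 ]
R3 <- R3 - (-1/8)*R1:  [     0  -47/8  -25/8   63/8  -91/4 ]
R4 <- R4 - (5/8)*R1:  [     0   19/8    5/8  -67/8   55/4 ]
R3 <- R3 - (47/6)*R2:  [      0       0  -289/6   -41/3   -69/2 ]
R4 <- R4 - (-19/6)*R2:  [     0      0  113/6    1/3   37/2 ]
R4 <- R4 - (-113/289)*R3:  [         0          0          0  -1448/289   1448/289 ]
Row echelon form:
[ 8    -7       7          7  |       -14 ]
[ 0  -3/4    23/4       11/4  |       3/2 ]
[ 0     0  -289/6      -41/3  |     -69/2 ]
[ 0     0       0  -1448/289  |  1448/289 ]
Back-substitution:
s = (1448/289) / (-1448/289) = -1
r = (-69/2 - (-41/3)*(-1)) / (-289/6) = 1
q = (3/2 - (23/4)*(1) - (11/4)*(-1)) / (-3/4) = 2
p = (-14 - (-7)*(2) - (7)*(1) - (7)*(-1)) / 8 = 0

(0, 2, 1, -1)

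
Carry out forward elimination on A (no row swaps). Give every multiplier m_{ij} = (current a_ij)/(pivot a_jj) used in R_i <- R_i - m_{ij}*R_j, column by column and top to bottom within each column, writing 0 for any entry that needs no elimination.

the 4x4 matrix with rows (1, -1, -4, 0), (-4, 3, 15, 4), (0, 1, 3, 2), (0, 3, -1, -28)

Forward elimination:
R2 <- R2 - (-4)*R1:  [  0  -1  -1   4 ]
R3: entry in column 1 is already 0 -> m_{31} = 0 (no row operation needed)
R4: entry in column 1 is already 0 -> m_{41} = 0 (no row operation needed)
R3 <- R3 - (-1)*R2:  [ 0  0  2  6 ]
R4 <- R4 - (-3)*R2:  [   0    0   -4  -16 ]
R4 <- R4 - (-2)*R3:  [  0   0   0  -4 ]
Multipliers (in order of application): m_{21} = -4, m_{31} = 0, m_{41} = 0, m_{32} = -1, m_{42} = -3, m_{43} = -2

multipliers: -4, 0, 0, -1, -3, -2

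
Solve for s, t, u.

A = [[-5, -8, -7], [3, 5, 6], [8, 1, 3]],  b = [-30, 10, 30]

Forward elimination on [A|b]:
R2 <- R2 - (-3/5)*R1:  [   0  1/5  9/5   -8 ]
R3 <- R3 - (-8/5)*R1:  [     0  -59/5  -41/5    -18 ]
R3 <- R3 - (-59)*R2:  [    0     0    98  -490 ]
Row echelon form:
[ -5   -8   -7  |   -30 ]
[  0  1/5  9/5  |    -8 ]
[  0    0   98  |  -490 ]
Back-substitution:
u = (-490) / 98 = -5
t = (-8 - (9/5)*(-5)) / (1/5) = 5
s = (-30 - (-8)*(5) - (-7)*(-5)) / -5 = 5

(5, 5, -5)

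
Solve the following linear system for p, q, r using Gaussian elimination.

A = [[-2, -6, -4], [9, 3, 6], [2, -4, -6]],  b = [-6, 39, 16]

Forward elimination on [A|b]:
R2 <- R2 - (-9/2)*R1:  [   0  -24  -12   12 ]
R3 <- R3 - (-1)*R1:  [   0  -10  -10   10 ]
R3 <- R3 - (5/12)*R2:  [  0   0  -5   5 ]
Row echelon form:
[ -2   -6   -4  |  -6 ]
[  0  -24  -12  |  12 ]
[  0    0   -5  |   5 ]
Back-substitution:
r = (5) / -5 = -1
q = (12 - (-12)*(-1)) / -24 = 0
p = (-6 - (-6)*(0) - (-4)*(-1)) / -2 = 5

(5, 0, -1)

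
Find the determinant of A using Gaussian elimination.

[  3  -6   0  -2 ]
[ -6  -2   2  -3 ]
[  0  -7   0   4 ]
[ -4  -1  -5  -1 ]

Forward elimination:
R2 <- R2 - (-2)*R1:  [   0  -14    2   -7 ]
R4 <- R4 - (-4/3)*R1:  [     0     -9     -5  -11/3 ]
R3 <- R3 - (1/2)*R2:  [    0     0    -1  15/2 ]
R4 <- R4 - (9/14)*R2:  [     0      0  -44/7    5/6 ]
R4 <- R4 - (44/7)*R3:  [        0         0         0  -1945/42 ]
Upper-triangular form:
[ 3   -6   0        -2 ]
[ 0  -14   2        -7 ]
[ 0    0  -1      15/2 ]
[ 0    0   0  -1945/42 ]
det(A) = (-1)^0 * (3) * (-14) * (-1) * (-1945/42) = -1945  (0 row swaps -> sign +1)

det(A) = -1945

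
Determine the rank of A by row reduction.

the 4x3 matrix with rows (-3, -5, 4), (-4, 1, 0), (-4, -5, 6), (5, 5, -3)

Row reduction:
R2 <- R2 - (4/3)*R1:  [     0   23/3  -16/3 ]
R3 <- R3 - (4/3)*R1:  [   0  5/3  2/3 ]
R4 <- R4 - (-5/3)*R1:  [     0  -10/3   11/3 ]
R3 <- R3 - (5/23)*R2:  [     0      0  42/23 ]
R4 <- R4 - (-10/23)*R2:  [     0      0  31/23 ]
R4 <- R4 - (31/42)*R3:  [ 0  0  0 ]
Row echelon form:
[ -3    -5      4 ]
[  0  23/3  -16/3 ]
[  0     0  42/23 ]
[  0     0      0 ]
Nonzero rows / pivot columns: 3

rank(A) = 3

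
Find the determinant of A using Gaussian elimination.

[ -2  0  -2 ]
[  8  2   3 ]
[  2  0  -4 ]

det(A) = 24

Forward elimination:
R2 <- R2 - (-4)*R1:  [  0   2  -5 ]
R3 <- R3 - (-1)*R1:  [  0   0  -6 ]
Upper-triangular form:
[ -2  0  -2 ]
[  0  2  -5 ]
[  0  0  -6 ]
det(A) = (-1)^0 * (-2) * (2) * (-6) = 24  (0 row swaps -> sign +1)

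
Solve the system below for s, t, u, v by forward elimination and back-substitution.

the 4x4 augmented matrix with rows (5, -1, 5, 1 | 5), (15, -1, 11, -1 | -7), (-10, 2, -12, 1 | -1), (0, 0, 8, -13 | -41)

Forward elimination on [A|b]:
R2 <- R2 - (3)*R1:  [   0    2   -4   -4  -22 ]
R3 <- R3 - (-2)*R1:  [  0   0  -2   3   9 ]
R4 <- R4 - (-4)*R3:  [  0   0   0  -1  -5 ]
Row echelon form:
[ 5  -1   5   1  |    5 ]
[ 0   2  -4  -4  |  -22 ]
[ 0   0  -2   3  |    9 ]
[ 0   0   0  -1  |   -5 ]
Back-substitution:
v = (-5) / -1 = 5
u = (9 - (3)*(5)) / -2 = 3
t = (-22 - (-4)*(3) - (-4)*(5)) / 2 = 5
s = (5 - (-1)*(5) - (5)*(3) - (1)*(5)) / 5 = -2

(-2, 5, 3, 5)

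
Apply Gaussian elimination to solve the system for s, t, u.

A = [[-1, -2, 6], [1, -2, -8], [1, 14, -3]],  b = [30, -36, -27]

Forward elimination on [A|b]:
R2 <- R2 - (-1)*R1:  [  0  -4  -2  -6 ]
R3 <- R3 - (-1)*R1:  [  0  12   3   3 ]
R3 <- R3 - (-3)*R2:  [   0    0   -3  -15 ]
Row echelon form:
[ -1  -2   6  |   30 ]
[  0  -4  -2  |   -6 ]
[  0   0  -3  |  -15 ]
Back-substitution:
u = (-15) / -3 = 5
t = (-6 - (-2)*(5)) / -4 = -1
s = (30 - (-2)*(-1) - (6)*(5)) / -1 = 2

(2, -1, 5)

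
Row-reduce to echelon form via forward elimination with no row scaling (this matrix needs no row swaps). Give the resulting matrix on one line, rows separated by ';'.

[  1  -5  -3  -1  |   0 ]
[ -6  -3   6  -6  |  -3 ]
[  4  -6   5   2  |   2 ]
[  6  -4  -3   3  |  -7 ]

Forward elimination:
R2 <- R2 - (-6)*R1:  [   0  -33  -12  -12   -3 ]
R3 <- R3 - (4)*R1:  [  0  14  17   6   2 ]
R4 <- R4 - (6)*R1:  [  0  26  15   9  -7 ]
R3 <- R3 - (-14/33)*R2:  [      0       0  131/11   10/11    8/11 ]
R4 <- R4 - (-26/33)*R2:  [       0        0    61/11    -5/11  -103/11 ]
R4 <- R4 - (61/131)*R3:  [         0          0          0   -115/131  -1271/131 ]
Row echelon form:
[ 1   -5      -3        -1  |          0 ]
[ 0  -33     -12       -12  |         -3 ]
[ 0    0  131/11     10/11  |       8/11 ]
[ 0    0       0  -115/131  |  -1271/131 ]

REF = [1 -5 -3 -1 0; 0 -33 -12 -12 -3; 0 0 131/11 10/11 8/11; 0 0 0 -115/131 -1271/131]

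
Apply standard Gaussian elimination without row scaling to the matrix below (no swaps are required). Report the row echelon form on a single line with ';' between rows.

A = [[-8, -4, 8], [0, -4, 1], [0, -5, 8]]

REF = [-8 -4 8; 0 -4 1; 0 0 27/4]

Forward elimination:
R3 <- R3 - (5/4)*R2:  [    0     0  27/4 ]
Row echelon form:
[ -8  -4     8 ]
[  0  -4     1 ]
[  0   0  27/4 ]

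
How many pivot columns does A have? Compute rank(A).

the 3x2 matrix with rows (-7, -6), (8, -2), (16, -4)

Row reduction:
R2 <- R2 - (-8/7)*R1:  [     0  -62/7 ]
R3 <- R3 - (-16/7)*R1:  [      0  -124/7 ]
R3 <- R3 - (2)*R2:  [ 0  0 ]
Row echelon form:
[ -7     -6 ]
[  0  -62/7 ]
[  0      0 ]
Nonzero rows / pivot columns: 2

rank(A) = 2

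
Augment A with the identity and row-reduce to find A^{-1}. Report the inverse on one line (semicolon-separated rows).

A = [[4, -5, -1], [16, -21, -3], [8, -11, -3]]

inverse = [15/4 -1/2 -3/4; 3 -1/2 -1/2; -1 1/2 -1/2]

Gauss-Jordan on [A | I]:
R1 <- (1/4)*R1:  [    1  -5/4  -1/4  |   1/4     0     0 ]
R2 <- R2 - (16)*R1:  [  0  -1   1  |  -4   1   0 ]
R3 <- R3 - (8)*R1:  [  0  -1  -1  |  -2   0   1 ]
R2 <- (1/-1)*R2:  [  0   1  -1  |   4  -1   0 ]
R1 <- R1 - (-5/4)*R2:  [    1     0  -3/2  |  21/4  -5/4     0 ]
R3 <- R3 - (-1)*R2:  [  0   0  -2  |   2  -1   1 ]
R3 <- (1/-2)*R3:  [    0     0     1  |    -1   1/2  -1/2 ]
R1 <- R1 - (-3/2)*R3:  [    1     0     0  |  15/4  -1/2  -3/4 ]
R2 <- R2 - (-1)*R3:  [    0     1     0  |     3  -1/2  -1/2 ]
Right block of [I | A^{-1}] is the inverse:
[ 15/4  -1/2  -3/4 ]
[    3  -1/2  -1/2 ]
[   -1   1/2  -1/2 ]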